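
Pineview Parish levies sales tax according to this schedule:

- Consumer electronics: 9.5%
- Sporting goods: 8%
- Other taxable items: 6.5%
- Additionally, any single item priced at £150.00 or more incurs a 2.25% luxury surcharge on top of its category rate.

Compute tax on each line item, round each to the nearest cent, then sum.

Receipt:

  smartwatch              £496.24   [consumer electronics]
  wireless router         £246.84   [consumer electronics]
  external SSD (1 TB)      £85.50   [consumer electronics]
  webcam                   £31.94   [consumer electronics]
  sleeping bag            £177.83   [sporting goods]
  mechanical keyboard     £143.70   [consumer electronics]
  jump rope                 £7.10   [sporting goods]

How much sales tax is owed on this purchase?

Smartwatch £496.24: consumer electronics → 9.5% + 2.25% surcharge = 11.75% → £58.31
Wireless router £246.84: consumer electronics → 9.5% + 2.25% surcharge = 11.75% → £29.00
External SSD (1 TB) £85.50: consumer electronics → 9.5% → £8.12
Webcam £31.94: consumer electronics → 9.5% → £3.03
Sleeping bag £177.83: sporting goods → 8% + 2.25% surcharge = 10.25% → £18.23
Mechanical keyboard £143.70: consumer electronics → 9.5% → £13.65
Jump rope £7.10: sporting goods → 8% → £0.57
Total tax = £58.31 + £29.00 + £8.12 + £3.03 + £18.23 + £13.65 + £0.57 = £130.91

£130.91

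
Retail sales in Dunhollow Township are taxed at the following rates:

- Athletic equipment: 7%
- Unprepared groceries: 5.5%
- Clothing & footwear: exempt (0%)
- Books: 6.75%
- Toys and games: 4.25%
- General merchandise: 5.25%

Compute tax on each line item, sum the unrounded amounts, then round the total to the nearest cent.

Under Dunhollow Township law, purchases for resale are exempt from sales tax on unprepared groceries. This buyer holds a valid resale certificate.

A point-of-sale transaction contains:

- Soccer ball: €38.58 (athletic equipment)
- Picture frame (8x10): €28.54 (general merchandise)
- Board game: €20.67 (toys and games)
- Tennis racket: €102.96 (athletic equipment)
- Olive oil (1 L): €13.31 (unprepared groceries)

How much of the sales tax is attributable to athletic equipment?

€9.91

Soccer ball €38.58: athletic equipment → 7% → €2.7006
Tennis racket €102.96: athletic equipment → 7% → €7.2072
Tax on athletic equipment: unrounded sum = €9.9078 → €9.91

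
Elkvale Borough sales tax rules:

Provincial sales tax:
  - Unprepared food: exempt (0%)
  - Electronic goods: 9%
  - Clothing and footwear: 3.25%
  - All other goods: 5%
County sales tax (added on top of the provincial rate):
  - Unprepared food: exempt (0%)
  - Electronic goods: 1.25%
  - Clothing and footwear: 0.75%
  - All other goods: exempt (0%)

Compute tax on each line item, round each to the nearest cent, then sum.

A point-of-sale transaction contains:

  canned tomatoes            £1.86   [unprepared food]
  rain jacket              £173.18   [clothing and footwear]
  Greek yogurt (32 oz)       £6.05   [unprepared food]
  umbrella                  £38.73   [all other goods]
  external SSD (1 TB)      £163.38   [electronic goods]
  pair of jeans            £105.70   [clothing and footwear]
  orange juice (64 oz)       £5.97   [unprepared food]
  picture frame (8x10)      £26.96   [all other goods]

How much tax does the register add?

£31.20

Canned tomatoes £1.86: unprepared food → 0% + 0% county = 0% → £0.00
Rain jacket £173.18: clothing and footwear → 3.25% + 0.75% county = 4% → £6.93
Greek yogurt (32 oz) £6.05: unprepared food → 0% + 0% county = 0% → £0.00
Umbrella £38.73: all other goods → 5% + 0% county = 5% → £1.94
External SSD (1 TB) £163.38: electronic goods → 9% + 1.25% county = 10.25% → £16.75
Pair of jeans £105.70: clothing and footwear → 3.25% + 0.75% county = 4% → £4.23
Orange juice (64 oz) £5.97: unprepared food → 0% + 0% county = 0% → £0.00
Picture frame (8x10) £26.96: all other goods → 5% + 0% county = 5% → £1.35
Total tax = £6.93 + £1.94 + £16.75 + £4.23 + £1.35 = £31.20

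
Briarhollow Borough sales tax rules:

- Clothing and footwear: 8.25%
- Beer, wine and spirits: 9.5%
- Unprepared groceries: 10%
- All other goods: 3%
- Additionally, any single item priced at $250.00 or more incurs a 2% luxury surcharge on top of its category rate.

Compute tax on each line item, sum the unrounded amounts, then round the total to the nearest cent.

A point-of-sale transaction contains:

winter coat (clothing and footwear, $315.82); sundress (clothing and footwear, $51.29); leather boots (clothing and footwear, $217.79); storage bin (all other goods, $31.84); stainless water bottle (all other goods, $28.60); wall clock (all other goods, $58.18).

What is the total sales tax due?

Winter coat $315.82: clothing and footwear → 8.25% + 2% surcharge = 10.25% → $32.37155
Sundress $51.29: clothing and footwear → 8.25% → $4.231425
Leather boots $217.79: clothing and footwear → 8.25% → $17.967675
Storage bin $31.84: all other goods → 3% → $0.9552
Stainless water bottle $28.60: all other goods → 3% → $0.858
Wall clock $58.18: all other goods → 3% → $1.7454
Unrounded tax sum = $58.12925 → $58.13

$58.13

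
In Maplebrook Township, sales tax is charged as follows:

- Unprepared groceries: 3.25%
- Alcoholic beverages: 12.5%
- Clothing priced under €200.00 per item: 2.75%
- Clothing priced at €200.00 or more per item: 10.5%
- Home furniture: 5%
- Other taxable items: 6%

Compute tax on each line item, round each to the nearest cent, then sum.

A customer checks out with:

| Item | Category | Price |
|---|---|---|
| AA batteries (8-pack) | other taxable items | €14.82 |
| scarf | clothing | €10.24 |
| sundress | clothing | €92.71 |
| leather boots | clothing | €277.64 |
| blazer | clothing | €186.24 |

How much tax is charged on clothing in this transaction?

€37.10

Scarf €10.24: clothing, under €200.00 → 2.75% → €0.28
Sundress €92.71: clothing, under €200.00 → 2.75% → €2.55
Leather boots €277.64: clothing, €200.00 or more → 10.5% → €29.15
Blazer €186.24: clothing, under €200.00 → 2.75% → €5.12
Tax on clothing = €0.28 + €2.55 + €29.15 + €5.12 = €37.10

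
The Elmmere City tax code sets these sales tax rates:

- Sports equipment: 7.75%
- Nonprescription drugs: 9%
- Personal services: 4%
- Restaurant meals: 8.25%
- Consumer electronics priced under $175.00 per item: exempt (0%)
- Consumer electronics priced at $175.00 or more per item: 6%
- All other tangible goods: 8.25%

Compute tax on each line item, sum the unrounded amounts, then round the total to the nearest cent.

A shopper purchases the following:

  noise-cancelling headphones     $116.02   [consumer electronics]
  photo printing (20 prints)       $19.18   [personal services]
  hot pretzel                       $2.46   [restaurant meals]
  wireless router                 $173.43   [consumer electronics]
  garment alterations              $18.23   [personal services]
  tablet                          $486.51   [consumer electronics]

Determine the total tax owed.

Noise-cancelling headphones $116.02: consumer electronics, under $175.00 → 0% → $0.00
Photo printing (20 prints) $19.18: personal services → 4% → $0.7672
Hot pretzel $2.46: restaurant meals → 8.25% → $0.20295
Wireless router $173.43: consumer electronics, under $175.00 → 0% → $0.00
Garment alterations $18.23: personal services → 4% → $0.7292
Tablet $486.51: consumer electronics, $175.00 or more → 6% → $29.1906
Unrounded tax sum = $30.88995 → $30.89

$30.89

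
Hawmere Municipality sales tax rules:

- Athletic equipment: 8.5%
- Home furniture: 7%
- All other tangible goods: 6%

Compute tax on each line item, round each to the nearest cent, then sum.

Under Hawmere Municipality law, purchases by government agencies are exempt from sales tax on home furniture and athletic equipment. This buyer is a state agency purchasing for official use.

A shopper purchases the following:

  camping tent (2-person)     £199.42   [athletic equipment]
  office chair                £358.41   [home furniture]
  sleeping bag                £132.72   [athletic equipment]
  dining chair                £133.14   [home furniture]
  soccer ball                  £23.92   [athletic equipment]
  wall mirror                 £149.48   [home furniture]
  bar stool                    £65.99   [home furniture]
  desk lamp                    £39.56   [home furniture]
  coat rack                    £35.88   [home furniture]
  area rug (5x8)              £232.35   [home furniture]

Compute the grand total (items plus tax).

£1370.87

Camping tent (2-person) £199.42: athletic equipment, buyer-exempt → 0% → £0.00
Office chair £358.41: home furniture, buyer-exempt → 0% → £0.00
Sleeping bag £132.72: athletic equipment, buyer-exempt → 0% → £0.00
Dining chair £133.14: home furniture, buyer-exempt → 0% → £0.00
Soccer ball £23.92: athletic equipment, buyer-exempt → 0% → £0.00
Wall mirror £149.48: home furniture, buyer-exempt → 0% → £0.00
Bar stool £65.99: home furniture, buyer-exempt → 0% → £0.00
Desk lamp £39.56: home furniture, buyer-exempt → 0% → £0.00
Coat rack £35.88: home furniture, buyer-exempt → 0% → £0.00
Area rug (5x8) £232.35: home furniture, buyer-exempt → 0% → £0.00
Subtotal = £1370.87; tax = £0.00; total due = £1370.87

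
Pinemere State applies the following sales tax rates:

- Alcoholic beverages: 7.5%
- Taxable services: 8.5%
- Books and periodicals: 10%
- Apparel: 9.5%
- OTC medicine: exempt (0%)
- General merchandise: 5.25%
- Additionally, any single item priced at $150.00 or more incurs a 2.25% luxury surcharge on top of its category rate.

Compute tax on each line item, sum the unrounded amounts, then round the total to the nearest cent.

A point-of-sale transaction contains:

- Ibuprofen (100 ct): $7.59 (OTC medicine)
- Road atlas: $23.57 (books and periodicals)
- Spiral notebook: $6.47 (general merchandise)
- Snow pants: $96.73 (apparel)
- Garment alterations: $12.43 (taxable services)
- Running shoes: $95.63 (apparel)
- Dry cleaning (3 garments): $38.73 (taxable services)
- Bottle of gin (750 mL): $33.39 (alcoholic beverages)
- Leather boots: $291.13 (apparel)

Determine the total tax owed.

$62.03

Ibuprofen (100 ct) $7.59: OTC medicine → 0% → $0.00
Road atlas $23.57: books and periodicals → 10% → $2.357
Spiral notebook $6.47: general merchandise → 5.25% → $0.339675
Snow pants $96.73: apparel → 9.5% → $9.18935
Garment alterations $12.43: taxable services → 8.5% → $1.05655
Running shoes $95.63: apparel → 9.5% → $9.08485
Dry cleaning (3 garments) $38.73: taxable services → 8.5% → $3.29205
Bottle of gin (750 mL) $33.39: alcoholic beverages → 7.5% → $2.50425
Leather boots $291.13: apparel → 9.5% + 2.25% surcharge = 11.75% → $34.207775
Unrounded tax sum = $62.0315 → $62.03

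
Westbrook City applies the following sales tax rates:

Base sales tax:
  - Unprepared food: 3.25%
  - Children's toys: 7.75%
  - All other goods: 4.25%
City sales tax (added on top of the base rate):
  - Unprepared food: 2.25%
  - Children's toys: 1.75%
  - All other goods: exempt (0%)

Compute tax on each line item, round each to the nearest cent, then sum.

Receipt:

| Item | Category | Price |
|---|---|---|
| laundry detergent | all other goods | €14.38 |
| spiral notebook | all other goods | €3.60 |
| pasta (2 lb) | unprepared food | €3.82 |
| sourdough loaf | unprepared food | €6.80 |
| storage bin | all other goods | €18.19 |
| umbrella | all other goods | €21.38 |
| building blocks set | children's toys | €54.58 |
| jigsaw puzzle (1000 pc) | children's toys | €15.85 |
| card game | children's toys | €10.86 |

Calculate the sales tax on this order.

Laundry detergent €14.38: all other goods → 4.25% + 0% city = 4.25% → €0.61
Spiral notebook €3.60: all other goods → 4.25% + 0% city = 4.25% → €0.15
Pasta (2 lb) €3.82: unprepared food → 3.25% + 2.25% city = 5.5% → €0.21
Sourdough loaf €6.80: unprepared food → 3.25% + 2.25% city = 5.5% → €0.37
Storage bin €18.19: all other goods → 4.25% + 0% city = 4.25% → €0.77
Umbrella €21.38: all other goods → 4.25% + 0% city = 4.25% → €0.91
Building blocks set €54.58: children's toys → 7.75% + 1.75% city = 9.5% → €5.19
Jigsaw puzzle (1000 pc) €15.85: children's toys → 7.75% + 1.75% city = 9.5% → €1.51
Card game €10.86: children's toys → 7.75% + 1.75% city = 9.5% → €1.03
Total tax = €0.61 + €0.15 + €0.21 + €0.37 + €0.77 + €0.91 + €5.19 + €1.51 + €1.03 = €10.75

€10.75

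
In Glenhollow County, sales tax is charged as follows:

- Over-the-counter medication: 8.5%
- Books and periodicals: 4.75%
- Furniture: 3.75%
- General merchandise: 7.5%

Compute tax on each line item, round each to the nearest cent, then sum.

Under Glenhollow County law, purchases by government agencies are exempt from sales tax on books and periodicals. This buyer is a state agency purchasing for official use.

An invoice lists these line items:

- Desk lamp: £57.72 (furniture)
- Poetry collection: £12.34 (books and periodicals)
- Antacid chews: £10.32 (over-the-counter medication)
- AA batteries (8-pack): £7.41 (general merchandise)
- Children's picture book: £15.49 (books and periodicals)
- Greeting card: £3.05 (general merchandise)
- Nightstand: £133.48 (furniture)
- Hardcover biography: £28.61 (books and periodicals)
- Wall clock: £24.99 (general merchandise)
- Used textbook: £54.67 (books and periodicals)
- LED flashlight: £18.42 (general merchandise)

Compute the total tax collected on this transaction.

£12.09

Desk lamp £57.72: furniture → 3.75% → £2.16
Poetry collection £12.34: books and periodicals, buyer-exempt → 0% → £0.00
Antacid chews £10.32: over-the-counter medication → 8.5% → £0.88
AA batteries (8-pack) £7.41: general merchandise → 7.5% → £0.56
Children's picture book £15.49: books and periodicals, buyer-exempt → 0% → £0.00
Greeting card £3.05: general merchandise → 7.5% → £0.23
Nightstand £133.48: furniture → 3.75% → £5.01
Hardcover biography £28.61: books and periodicals, buyer-exempt → 0% → £0.00
Wall clock £24.99: general merchandise → 7.5% → £1.87
Used textbook £54.67: books and periodicals, buyer-exempt → 0% → £0.00
LED flashlight £18.42: general merchandise → 7.5% → £1.38
Total tax = £2.16 + £0.88 + £0.56 + £0.23 + £5.01 + £1.87 + £1.38 = £12.09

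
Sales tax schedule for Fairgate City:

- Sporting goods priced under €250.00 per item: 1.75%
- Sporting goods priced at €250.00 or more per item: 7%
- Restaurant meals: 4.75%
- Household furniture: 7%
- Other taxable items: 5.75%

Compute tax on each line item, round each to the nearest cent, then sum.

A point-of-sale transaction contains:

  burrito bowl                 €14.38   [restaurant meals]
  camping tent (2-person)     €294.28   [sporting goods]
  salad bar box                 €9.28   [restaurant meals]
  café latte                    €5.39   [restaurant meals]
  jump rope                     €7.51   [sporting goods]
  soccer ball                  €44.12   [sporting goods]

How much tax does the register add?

€22.88

Burrito bowl €14.38: restaurant meals → 4.75% → €0.68
Camping tent (2-person) €294.28: sporting goods, €250.00 or more → 7% → €20.60
Salad bar box €9.28: restaurant meals → 4.75% → €0.44
Café latte €5.39: restaurant meals → 4.75% → €0.26
Jump rope €7.51: sporting goods, under €250.00 → 1.75% → €0.13
Soccer ball €44.12: sporting goods, under €250.00 → 1.75% → €0.77
Total tax = €0.68 + €20.60 + €0.44 + €0.26 + €0.13 + €0.77 = €22.88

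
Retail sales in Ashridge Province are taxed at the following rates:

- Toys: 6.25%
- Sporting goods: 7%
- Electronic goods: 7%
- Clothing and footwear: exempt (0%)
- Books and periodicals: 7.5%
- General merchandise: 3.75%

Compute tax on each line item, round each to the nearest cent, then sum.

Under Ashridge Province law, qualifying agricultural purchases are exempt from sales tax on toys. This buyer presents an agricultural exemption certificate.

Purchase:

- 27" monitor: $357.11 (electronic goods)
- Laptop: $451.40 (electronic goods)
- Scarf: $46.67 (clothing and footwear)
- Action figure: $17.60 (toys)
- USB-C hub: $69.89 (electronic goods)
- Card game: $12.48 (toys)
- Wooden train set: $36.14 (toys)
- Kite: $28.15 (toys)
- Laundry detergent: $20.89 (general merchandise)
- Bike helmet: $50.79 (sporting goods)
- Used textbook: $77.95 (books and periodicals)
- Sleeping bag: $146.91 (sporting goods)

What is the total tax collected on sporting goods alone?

$13.84

Bike helmet $50.79: sporting goods → 7% → $3.56
Sleeping bag $146.91: sporting goods → 7% → $10.28
Tax on sporting goods = $3.56 + $10.28 = $13.84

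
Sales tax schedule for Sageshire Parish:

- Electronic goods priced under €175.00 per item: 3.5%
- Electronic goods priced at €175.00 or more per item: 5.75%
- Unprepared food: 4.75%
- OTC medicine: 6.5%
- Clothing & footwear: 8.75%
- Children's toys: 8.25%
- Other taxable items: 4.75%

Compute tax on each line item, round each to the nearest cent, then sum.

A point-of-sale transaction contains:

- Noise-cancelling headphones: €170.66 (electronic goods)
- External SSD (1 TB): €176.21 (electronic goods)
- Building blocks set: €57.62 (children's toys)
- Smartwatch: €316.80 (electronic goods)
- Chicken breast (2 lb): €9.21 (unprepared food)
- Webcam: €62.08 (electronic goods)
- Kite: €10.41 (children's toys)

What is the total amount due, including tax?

€845.53

Noise-cancelling headphones €170.66: electronic goods, under €175.00 → 3.5% → €5.97
External SSD (1 TB) €176.21: electronic goods, €175.00 or more → 5.75% → €10.13
Building blocks set €57.62: children's toys → 8.25% → €4.75
Smartwatch €316.80: electronic goods, €175.00 or more → 5.75% → €18.22
Chicken breast (2 lb) €9.21: unprepared food → 4.75% → €0.44
Webcam €62.08: electronic goods, under €175.00 → 3.5% → €2.17
Kite €10.41: children's toys → 8.25% → €0.86
Subtotal = €802.99; tax = €42.54; total due = €845.53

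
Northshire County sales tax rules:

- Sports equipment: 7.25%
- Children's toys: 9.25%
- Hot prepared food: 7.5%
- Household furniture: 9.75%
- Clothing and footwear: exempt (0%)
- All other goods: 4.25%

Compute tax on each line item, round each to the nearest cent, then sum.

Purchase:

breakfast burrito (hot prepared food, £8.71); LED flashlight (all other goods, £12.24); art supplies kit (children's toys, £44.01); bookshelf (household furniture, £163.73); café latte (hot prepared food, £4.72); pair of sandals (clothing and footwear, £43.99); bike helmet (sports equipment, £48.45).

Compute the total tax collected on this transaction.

£25.06

Breakfast burrito £8.71: hot prepared food → 7.5% → £0.65
LED flashlight £12.24: all other goods → 4.25% → £0.52
Art supplies kit £44.01: children's toys → 9.25% → £4.07
Bookshelf £163.73: household furniture → 9.75% → £15.96
Café latte £4.72: hot prepared food → 7.5% → £0.35
Pair of sandals £43.99: clothing and footwear → 0% → £0.00
Bike helmet £48.45: sports equipment → 7.25% → £3.51
Total tax = £0.65 + £0.52 + £4.07 + £15.96 + £0.35 + £3.51 = £25.06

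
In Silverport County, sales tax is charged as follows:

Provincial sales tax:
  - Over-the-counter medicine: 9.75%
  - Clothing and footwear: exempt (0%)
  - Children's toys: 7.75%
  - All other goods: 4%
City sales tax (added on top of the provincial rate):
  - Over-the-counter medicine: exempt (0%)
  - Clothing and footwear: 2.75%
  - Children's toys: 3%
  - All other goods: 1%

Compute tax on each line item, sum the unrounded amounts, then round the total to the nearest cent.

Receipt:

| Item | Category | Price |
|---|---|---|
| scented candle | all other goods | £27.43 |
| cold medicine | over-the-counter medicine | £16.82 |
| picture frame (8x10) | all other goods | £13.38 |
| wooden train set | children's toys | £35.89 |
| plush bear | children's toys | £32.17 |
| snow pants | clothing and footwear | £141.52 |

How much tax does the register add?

£14.89

Scented candle £27.43: all other goods → 4% + 1% city = 5% → £1.3715
Cold medicine £16.82: over-the-counter medicine → 9.75% + 0% city = 9.75% → £1.63995
Picture frame (8x10) £13.38: all other goods → 4% + 1% city = 5% → £0.669
Wooden train set £35.89: children's toys → 7.75% + 3% city = 10.75% → £3.858175
Plush bear £32.17: children's toys → 7.75% + 3% city = 10.75% → £3.458275
Snow pants £141.52: clothing and footwear → 0% + 2.75% city = 2.75% → £3.8918
Unrounded tax sum = £14.8887 → £14.89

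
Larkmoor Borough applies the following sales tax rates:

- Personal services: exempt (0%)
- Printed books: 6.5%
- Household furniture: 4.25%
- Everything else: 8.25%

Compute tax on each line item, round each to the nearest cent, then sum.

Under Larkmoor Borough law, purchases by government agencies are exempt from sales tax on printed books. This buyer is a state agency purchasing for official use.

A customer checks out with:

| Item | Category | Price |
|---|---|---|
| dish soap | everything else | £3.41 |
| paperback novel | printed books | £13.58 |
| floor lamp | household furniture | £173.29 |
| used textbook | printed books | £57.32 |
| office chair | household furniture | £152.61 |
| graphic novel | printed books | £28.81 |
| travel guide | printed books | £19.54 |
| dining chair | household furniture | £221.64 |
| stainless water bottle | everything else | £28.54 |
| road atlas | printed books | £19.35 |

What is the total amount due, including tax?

£743.99

Dish soap £3.41: everything else → 8.25% → £0.28
Paperback novel £13.58: printed books, buyer-exempt → 0% → £0.00
Floor lamp £173.29: household furniture → 4.25% → £7.36
Used textbook £57.32: printed books, buyer-exempt → 0% → £0.00
Office chair £152.61: household furniture → 4.25% → £6.49
Graphic novel £28.81: printed books, buyer-exempt → 0% → £0.00
Travel guide £19.54: printed books, buyer-exempt → 0% → £0.00
Dining chair £221.64: household furniture → 4.25% → £9.42
Stainless water bottle £28.54: everything else → 8.25% → £2.35
Road atlas £19.35: printed books, buyer-exempt → 0% → £0.00
Subtotal = £718.09; tax = £25.90; total due = £743.99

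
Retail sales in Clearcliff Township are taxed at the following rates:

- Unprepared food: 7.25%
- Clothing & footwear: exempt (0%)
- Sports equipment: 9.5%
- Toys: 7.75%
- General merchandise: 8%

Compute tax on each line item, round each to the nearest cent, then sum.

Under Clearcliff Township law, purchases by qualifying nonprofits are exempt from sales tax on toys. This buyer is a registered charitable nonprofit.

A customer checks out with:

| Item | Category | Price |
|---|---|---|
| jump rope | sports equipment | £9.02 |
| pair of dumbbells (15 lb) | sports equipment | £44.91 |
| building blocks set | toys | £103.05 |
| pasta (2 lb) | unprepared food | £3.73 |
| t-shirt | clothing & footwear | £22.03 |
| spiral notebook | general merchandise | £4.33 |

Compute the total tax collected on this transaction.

£5.75

Jump rope £9.02: sports equipment → 9.5% → £0.86
Pair of dumbbells (15 lb) £44.91: sports equipment → 9.5% → £4.27
Building blocks set £103.05: toys, buyer-exempt → 0% → £0.00
Pasta (2 lb) £3.73: unprepared food → 7.25% → £0.27
T-shirt £22.03: clothing & footwear → 0% → £0.00
Spiral notebook £4.33: general merchandise → 8% → £0.35
Total tax = £0.86 + £4.27 + £0.27 + £0.35 = £5.75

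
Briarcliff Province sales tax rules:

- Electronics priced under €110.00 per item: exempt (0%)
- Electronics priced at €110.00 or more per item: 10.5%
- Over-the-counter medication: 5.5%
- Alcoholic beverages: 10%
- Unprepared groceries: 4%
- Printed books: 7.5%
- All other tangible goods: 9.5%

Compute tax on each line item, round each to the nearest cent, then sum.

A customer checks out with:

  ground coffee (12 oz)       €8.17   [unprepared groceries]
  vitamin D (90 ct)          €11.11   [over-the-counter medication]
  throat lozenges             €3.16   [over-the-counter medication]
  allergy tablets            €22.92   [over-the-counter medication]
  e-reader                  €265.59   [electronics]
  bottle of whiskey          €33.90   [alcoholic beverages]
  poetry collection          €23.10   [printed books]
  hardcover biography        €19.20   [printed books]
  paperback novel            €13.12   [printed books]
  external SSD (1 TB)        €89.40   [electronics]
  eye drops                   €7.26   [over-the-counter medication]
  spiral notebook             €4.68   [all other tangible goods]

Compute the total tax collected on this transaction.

€38.64

Ground coffee (12 oz) €8.17: unprepared groceries → 4% → €0.33
Vitamin D (90 ct) €11.11: over-the-counter medication → 5.5% → €0.61
Throat lozenges €3.16: over-the-counter medication → 5.5% → €0.17
Allergy tablets €22.92: over-the-counter medication → 5.5% → €1.26
E-reader €265.59: electronics, €110.00 or more → 10.5% → €27.89
Bottle of whiskey €33.90: alcoholic beverages → 10% → €3.39
Poetry collection €23.10: printed books → 7.5% → €1.73
Hardcover biography €19.20: printed books → 7.5% → €1.44
Paperback novel €13.12: printed books → 7.5% → €0.98
External SSD (1 TB) €89.40: electronics, under €110.00 → 0% → €0.00
Eye drops €7.26: over-the-counter medication → 5.5% → €0.40
Spiral notebook €4.68: all other tangible goods → 9.5% → €0.44
Total tax = €0.33 + €0.61 + €0.17 + €1.26 + €27.89 + €3.39 + €1.73 + €1.44 + €0.98 + €0.40 + €0.44 = €38.64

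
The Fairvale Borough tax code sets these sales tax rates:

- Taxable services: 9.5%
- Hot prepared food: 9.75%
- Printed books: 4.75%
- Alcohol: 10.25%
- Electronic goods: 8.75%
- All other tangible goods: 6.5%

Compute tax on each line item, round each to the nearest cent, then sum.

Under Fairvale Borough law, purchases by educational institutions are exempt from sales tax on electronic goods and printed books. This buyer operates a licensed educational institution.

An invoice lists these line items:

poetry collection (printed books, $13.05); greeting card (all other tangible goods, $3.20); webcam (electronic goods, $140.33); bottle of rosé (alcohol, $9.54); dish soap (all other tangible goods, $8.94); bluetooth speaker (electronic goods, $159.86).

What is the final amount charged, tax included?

Poetry collection $13.05: printed books, buyer-exempt → 0% → $0.00
Greeting card $3.20: all other tangible goods → 6.5% → $0.21
Webcam $140.33: electronic goods, buyer-exempt → 0% → $0.00
Bottle of rosé $9.54: alcohol → 10.25% → $0.98
Dish soap $8.94: all other tangible goods → 6.5% → $0.58
Bluetooth speaker $159.86: electronic goods, buyer-exempt → 0% → $0.00
Subtotal = $334.92; tax = $1.77; total due = $336.69

$336.69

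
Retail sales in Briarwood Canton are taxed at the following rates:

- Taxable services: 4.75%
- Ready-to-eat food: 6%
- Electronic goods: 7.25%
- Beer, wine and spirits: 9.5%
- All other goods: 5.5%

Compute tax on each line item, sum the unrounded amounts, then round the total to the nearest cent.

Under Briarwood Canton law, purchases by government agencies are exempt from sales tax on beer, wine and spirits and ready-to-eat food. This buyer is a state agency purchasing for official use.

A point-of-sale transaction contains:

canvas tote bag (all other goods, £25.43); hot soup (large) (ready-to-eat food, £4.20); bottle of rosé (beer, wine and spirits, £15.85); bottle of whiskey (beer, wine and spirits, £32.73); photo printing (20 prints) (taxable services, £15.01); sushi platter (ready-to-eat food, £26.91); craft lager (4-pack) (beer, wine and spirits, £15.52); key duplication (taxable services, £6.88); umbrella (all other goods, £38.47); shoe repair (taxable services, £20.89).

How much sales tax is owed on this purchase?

£5.55

Canvas tote bag £25.43: all other goods → 5.5% → £1.39865
Hot soup (large) £4.20: ready-to-eat food, buyer-exempt → 0% → £0.00
Bottle of rosé £15.85: beer, wine and spirits, buyer-exempt → 0% → £0.00
Bottle of whiskey £32.73: beer, wine and spirits, buyer-exempt → 0% → £0.00
Photo printing (20 prints) £15.01: taxable services → 4.75% → £0.712975
Sushi platter £26.91: ready-to-eat food, buyer-exempt → 0% → £0.00
Craft lager (4-pack) £15.52: beer, wine and spirits, buyer-exempt → 0% → £0.00
Key duplication £6.88: taxable services → 4.75% → £0.3268
Umbrella £38.47: all other goods → 5.5% → £2.11585
Shoe repair £20.89: taxable services → 4.75% → £0.992275
Unrounded tax sum = £5.54655 → £5.55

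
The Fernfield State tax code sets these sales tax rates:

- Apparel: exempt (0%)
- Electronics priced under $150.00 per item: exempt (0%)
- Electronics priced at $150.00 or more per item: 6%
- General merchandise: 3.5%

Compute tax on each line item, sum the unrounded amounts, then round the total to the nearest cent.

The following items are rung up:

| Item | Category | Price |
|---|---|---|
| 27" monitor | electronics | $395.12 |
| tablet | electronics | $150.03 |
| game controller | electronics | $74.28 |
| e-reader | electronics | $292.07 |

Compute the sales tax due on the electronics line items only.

27" monitor $395.12: electronics, $150.00 or more → 6% → $23.7072
Tablet $150.03: electronics, $150.00 or more → 6% → $9.0018
Game controller $74.28: electronics, under $150.00 → 0% → $0.00
E-reader $292.07: electronics, $150.00 or more → 6% → $17.5242
Tax on electronics: unrounded sum = $50.2332 → $50.23

$50.23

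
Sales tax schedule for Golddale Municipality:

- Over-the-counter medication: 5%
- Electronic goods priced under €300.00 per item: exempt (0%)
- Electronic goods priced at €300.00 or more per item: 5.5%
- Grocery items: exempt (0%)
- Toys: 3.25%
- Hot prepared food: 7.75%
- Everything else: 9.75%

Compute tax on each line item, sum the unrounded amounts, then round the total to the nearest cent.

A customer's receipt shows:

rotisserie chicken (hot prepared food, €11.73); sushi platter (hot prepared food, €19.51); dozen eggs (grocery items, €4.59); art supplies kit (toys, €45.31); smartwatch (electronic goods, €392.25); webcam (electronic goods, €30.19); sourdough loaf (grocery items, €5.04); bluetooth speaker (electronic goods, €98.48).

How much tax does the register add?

€25.47

Rotisserie chicken €11.73: hot prepared food → 7.75% → €0.909075
Sushi platter €19.51: hot prepared food → 7.75% → €1.512025
Dozen eggs €4.59: grocery items → 0% → €0.00
Art supplies kit €45.31: toys → 3.25% → €1.472575
Smartwatch €392.25: electronic goods, €300.00 or more → 5.5% → €21.57375
Webcam €30.19: electronic goods, under €300.00 → 0% → €0.00
Sourdough loaf €5.04: grocery items → 0% → €0.00
Bluetooth speaker €98.48: electronic goods, under €300.00 → 0% → €0.00
Unrounded tax sum = €25.467425 → €25.47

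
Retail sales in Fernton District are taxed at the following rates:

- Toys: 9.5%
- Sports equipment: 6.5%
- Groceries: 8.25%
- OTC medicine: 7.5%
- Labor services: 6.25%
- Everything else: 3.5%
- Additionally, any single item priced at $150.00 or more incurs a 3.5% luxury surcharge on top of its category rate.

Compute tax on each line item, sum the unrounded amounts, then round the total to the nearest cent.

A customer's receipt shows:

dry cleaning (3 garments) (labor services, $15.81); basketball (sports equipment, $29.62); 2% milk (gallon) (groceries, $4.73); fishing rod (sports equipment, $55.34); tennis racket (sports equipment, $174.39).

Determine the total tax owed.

$24.34

Dry cleaning (3 garments) $15.81: labor services → 6.25% → $0.988125
Basketball $29.62: sports equipment → 6.5% → $1.9253
2% milk (gallon) $4.73: groceries → 8.25% → $0.390225
Fishing rod $55.34: sports equipment → 6.5% → $3.5971
Tennis racket $174.39: sports equipment → 6.5% + 3.5% surcharge = 10% → $17.439
Unrounded tax sum = $24.33975 → $24.34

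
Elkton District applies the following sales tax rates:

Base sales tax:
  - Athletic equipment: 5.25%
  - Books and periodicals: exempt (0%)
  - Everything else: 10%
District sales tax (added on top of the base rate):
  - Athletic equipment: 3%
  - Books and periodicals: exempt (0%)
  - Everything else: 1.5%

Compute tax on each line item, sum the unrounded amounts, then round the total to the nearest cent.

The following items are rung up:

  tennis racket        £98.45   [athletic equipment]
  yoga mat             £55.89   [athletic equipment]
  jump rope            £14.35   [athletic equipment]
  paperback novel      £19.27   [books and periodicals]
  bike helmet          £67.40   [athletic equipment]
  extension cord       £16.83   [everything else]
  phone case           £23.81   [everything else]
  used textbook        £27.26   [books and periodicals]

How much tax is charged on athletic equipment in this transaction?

Tennis racket £98.45: athletic equipment → 5.25% + 3% district = 8.25% → £8.122125
Yoga mat £55.89: athletic equipment → 5.25% + 3% district = 8.25% → £4.610925
Jump rope £14.35: athletic equipment → 5.25% + 3% district = 8.25% → £1.183875
Bike helmet £67.40: athletic equipment → 5.25% + 3% district = 8.25% → £5.5605
Tax on athletic equipment: unrounded sum = £19.477425 → £19.48

£19.48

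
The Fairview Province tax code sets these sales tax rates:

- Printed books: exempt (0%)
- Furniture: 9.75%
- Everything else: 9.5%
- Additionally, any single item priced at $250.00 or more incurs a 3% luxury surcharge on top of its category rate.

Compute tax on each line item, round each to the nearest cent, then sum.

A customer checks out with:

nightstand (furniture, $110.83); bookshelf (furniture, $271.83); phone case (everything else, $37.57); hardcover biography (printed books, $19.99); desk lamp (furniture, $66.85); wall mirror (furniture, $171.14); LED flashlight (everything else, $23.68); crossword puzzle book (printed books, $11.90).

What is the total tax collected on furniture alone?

Nightstand $110.83: furniture → 9.75% → $10.81
Bookshelf $271.83: furniture → 9.75% + 3% surcharge = 12.75% → $34.66
Desk lamp $66.85: furniture → 9.75% → $6.52
Wall mirror $171.14: furniture → 9.75% → $16.69
Tax on furniture = $10.81 + $34.66 + $6.52 + $16.69 = $68.68

$68.68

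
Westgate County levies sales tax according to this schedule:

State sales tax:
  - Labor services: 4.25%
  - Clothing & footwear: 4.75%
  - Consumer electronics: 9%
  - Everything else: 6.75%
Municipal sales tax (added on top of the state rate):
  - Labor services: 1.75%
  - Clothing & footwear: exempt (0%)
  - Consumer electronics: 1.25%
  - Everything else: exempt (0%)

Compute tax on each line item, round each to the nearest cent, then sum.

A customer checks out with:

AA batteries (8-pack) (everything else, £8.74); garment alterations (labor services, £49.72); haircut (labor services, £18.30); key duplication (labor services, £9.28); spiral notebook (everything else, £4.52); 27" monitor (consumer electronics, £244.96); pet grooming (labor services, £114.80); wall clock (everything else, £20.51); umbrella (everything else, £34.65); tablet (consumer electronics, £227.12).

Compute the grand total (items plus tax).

AA batteries (8-pack) £8.74: everything else → 6.75% + 0% municipal = 6.75% → £0.59
Garment alterations £49.72: labor services → 4.25% + 1.75% municipal = 6% → £2.98
Haircut £18.30: labor services → 4.25% + 1.75% municipal = 6% → £1.10
Key duplication £9.28: labor services → 4.25% + 1.75% municipal = 6% → £0.56
Spiral notebook £4.52: everything else → 6.75% + 0% municipal = 6.75% → £0.31
27" monitor £244.96: consumer electronics → 9% + 1.25% municipal = 10.25% → £25.11
Pet grooming £114.80: labor services → 4.25% + 1.75% municipal = 6% → £6.89
Wall clock £20.51: everything else → 6.75% + 0% municipal = 6.75% → £1.38
Umbrella £34.65: everything else → 6.75% + 0% municipal = 6.75% → £2.34
Tablet £227.12: consumer electronics → 9% + 1.25% municipal = 10.25% → £23.28
Subtotal = £732.60; tax = £64.54; total due = £797.14

£797.14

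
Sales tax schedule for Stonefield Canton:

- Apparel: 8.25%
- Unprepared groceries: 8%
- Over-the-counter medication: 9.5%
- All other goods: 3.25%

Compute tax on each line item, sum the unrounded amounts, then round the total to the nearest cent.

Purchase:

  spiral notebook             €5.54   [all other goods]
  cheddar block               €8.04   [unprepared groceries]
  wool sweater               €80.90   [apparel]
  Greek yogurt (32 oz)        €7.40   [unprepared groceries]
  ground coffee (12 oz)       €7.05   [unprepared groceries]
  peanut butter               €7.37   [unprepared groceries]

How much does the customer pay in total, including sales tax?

Spiral notebook €5.54: all other goods → 3.25% → €0.18005
Cheddar block €8.04: unprepared groceries → 8% → €0.6432
Wool sweater €80.90: apparel → 8.25% → €6.67425
Greek yogurt (32 oz) €7.40: unprepared groceries → 8% → €0.592
Ground coffee (12 oz) €7.05: unprepared groceries → 8% → €0.564
Peanut butter €7.37: unprepared groceries → 8% → €0.5896
Subtotal = €116.30; unrounded tax = €9.2431 → €9.24; total due = €125.54

€125.54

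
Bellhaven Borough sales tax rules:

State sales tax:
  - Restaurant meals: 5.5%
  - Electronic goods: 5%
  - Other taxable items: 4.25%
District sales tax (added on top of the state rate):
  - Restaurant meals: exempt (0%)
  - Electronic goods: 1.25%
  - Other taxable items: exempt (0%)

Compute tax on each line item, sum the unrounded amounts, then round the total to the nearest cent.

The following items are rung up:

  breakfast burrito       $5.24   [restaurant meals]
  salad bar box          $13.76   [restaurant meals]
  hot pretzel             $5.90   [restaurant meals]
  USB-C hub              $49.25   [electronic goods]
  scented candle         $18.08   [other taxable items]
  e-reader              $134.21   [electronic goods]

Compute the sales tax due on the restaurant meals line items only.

Breakfast burrito $5.24: restaurant meals → 5.5% + 0% district = 5.5% → $0.2882
Salad bar box $13.76: restaurant meals → 5.5% + 0% district = 5.5% → $0.7568
Hot pretzel $5.90: restaurant meals → 5.5% + 0% district = 5.5% → $0.3245
Tax on restaurant meals: unrounded sum = $1.3695 → $1.37

$1.37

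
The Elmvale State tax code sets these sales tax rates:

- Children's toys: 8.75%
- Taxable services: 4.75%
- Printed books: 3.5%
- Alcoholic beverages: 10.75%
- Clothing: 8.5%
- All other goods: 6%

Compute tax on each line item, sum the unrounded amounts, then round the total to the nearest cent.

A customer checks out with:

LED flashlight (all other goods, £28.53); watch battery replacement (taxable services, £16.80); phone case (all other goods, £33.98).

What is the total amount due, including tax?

LED flashlight £28.53: all other goods → 6% → £1.7118
Watch battery replacement £16.80: taxable services → 4.75% → £0.798
Phone case £33.98: all other goods → 6% → £2.0388
Subtotal = £79.31; unrounded tax = £4.5486 → £4.55; total due = £83.86

£83.86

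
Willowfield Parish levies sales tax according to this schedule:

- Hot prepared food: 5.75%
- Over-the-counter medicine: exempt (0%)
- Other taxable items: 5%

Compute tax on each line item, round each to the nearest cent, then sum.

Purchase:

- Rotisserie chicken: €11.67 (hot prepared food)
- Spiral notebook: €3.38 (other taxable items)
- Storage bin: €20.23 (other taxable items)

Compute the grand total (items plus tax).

€37.13

Rotisserie chicken €11.67: hot prepared food → 5.75% → €0.67
Spiral notebook €3.38: other taxable items → 5% → €0.17
Storage bin €20.23: other taxable items → 5% → €1.01
Subtotal = €35.28; tax = €1.85; total due = €37.13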